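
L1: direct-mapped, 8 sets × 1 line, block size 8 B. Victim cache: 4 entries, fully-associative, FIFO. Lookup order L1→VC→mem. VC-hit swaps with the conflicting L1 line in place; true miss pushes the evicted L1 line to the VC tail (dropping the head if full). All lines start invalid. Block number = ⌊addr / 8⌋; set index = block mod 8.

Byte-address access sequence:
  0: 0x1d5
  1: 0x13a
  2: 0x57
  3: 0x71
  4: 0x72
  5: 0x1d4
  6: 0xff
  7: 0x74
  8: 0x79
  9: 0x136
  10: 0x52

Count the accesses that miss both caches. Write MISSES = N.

0: 0x1d5 (blk 58, set 2) → MISS  vc=[]
1: 0x13a (blk 39, set 7) → MISS  vc=[]
2: 0x57 (blk 10, set 2) → MISS  vc=[58]
3: 0x71 (blk 14, set 6) → MISS  vc=[58]
4: 0x72 (blk 14, set 6) → L1-HIT  vc=[58]
5: 0x1d4 (blk 58, set 2) → VC-HIT  vc=[10]
6: 0xff (blk 31, set 7) → MISS  vc=[10, 39]
7: 0x74 (blk 14, set 6) → L1-HIT  vc=[10, 39]
8: 0x79 (blk 15, set 7) → MISS  vc=[10, 39, 31]
9: 0x136 (blk 38, set 6) → MISS  vc=[10, 39, 31, 14]
10: 0x52 (blk 10, set 2) → VC-HIT  vc=[58, 39, 31, 14]

MISSES = 7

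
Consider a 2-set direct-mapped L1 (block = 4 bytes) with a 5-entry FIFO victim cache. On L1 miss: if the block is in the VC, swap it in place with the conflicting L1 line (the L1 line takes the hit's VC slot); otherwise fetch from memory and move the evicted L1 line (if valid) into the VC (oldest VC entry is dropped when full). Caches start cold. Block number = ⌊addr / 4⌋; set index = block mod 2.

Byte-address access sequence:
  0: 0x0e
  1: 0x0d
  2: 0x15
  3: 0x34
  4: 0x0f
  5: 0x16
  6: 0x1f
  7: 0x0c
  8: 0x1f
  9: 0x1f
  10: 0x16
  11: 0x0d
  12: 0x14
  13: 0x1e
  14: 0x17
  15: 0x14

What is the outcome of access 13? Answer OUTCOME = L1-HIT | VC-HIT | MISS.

0: 0xe (blk 3, set 1) → MISS  vc=[]
1: 0xd (blk 3, set 1) → L1-HIT  vc=[]
2: 0x15 (blk 5, set 1) → MISS  vc=[3]
3: 0x34 (blk 13, set 1) → MISS  vc=[3, 5]
4: 0xf (blk 3, set 1) → VC-HIT  vc=[13, 5]
5: 0x16 (blk 5, set 1) → VC-HIT  vc=[13, 3]
6: 0x1f (blk 7, set 1) → MISS  vc=[13, 3, 5]
7: 0xc (blk 3, set 1) → VC-HIT  vc=[13, 7, 5]
8: 0x1f (blk 7, set 1) → VC-HIT  vc=[13, 3, 5]
9: 0x1f (blk 7, set 1) → L1-HIT  vc=[13, 3, 5]
10: 0x16 (blk 5, set 1) → VC-HIT  vc=[13, 3, 7]
11: 0xd (blk 3, set 1) → VC-HIT  vc=[13, 5, 7]
12: 0x14 (blk 5, set 1) → VC-HIT  vc=[13, 3, 7]
13: 0x1e (blk 7, set 1) → VC-HIT  vc=[13, 3, 5]
14: 0x17 (blk 5, set 1) → VC-HIT  vc=[13, 3, 7]
15: 0x14 (blk 5, set 1) → L1-HIT  vc=[13, 3, 7]

OUTCOME = VC-HIT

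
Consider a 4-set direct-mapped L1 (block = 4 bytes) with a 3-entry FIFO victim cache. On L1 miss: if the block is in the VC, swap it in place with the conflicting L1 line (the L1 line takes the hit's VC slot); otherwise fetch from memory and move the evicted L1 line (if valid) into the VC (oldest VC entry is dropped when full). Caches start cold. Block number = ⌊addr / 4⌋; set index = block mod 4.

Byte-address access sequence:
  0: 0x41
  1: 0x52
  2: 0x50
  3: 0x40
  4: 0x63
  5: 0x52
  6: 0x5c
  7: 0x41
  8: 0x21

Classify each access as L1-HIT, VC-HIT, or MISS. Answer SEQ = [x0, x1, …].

SEQ = [MISS, MISS, L1-HIT, VC-HIT, MISS, VC-HIT, MISS, VC-HIT, MISS]

  [0] addr=0x41 blk=16 s=0: MISS | VC []
  [1] addr=0x52 blk=20 s=0: MISS | VC [16]
  [2] addr=0x50 blk=20 s=0: L1-HIT | VC [16]
  [3] addr=0x40 blk=16 s=0: VC-HIT | VC [20]
  [4] addr=0x63 blk=24 s=0: MISS | VC [20, 16]
  [5] addr=0x52 blk=20 s=0: VC-HIT | VC [24, 16]
  [6] addr=0x5c blk=23 s=3: MISS | VC [24, 16]
  [7] addr=0x41 blk=16 s=0: VC-HIT | VC [24, 20]
  [8] addr=0x21 blk=8 s=0: MISS | VC [24, 20, 16]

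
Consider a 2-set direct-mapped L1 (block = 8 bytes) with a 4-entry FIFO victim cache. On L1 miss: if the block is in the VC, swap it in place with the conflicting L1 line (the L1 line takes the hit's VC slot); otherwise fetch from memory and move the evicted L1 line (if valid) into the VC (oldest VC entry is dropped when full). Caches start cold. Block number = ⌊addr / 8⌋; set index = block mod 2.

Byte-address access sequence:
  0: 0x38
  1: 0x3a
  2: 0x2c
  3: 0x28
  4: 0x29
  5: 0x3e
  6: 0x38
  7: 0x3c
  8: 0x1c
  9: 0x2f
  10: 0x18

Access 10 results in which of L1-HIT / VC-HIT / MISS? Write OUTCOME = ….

  [0] addr=0x38 blk=7 s=1: MISS | VC []
  [1] addr=0x3a blk=7 s=1: L1-HIT | VC []
  [2] addr=0x2c blk=5 s=1: MISS | VC [7]
  [3] addr=0x28 blk=5 s=1: L1-HIT | VC [7]
  [4] addr=0x29 blk=5 s=1: L1-HIT | VC [7]
  [5] addr=0x3e blk=7 s=1: VC-HIT | VC [5]
  [6] addr=0x38 blk=7 s=1: L1-HIT | VC [5]
  [7] addr=0x3c blk=7 s=1: L1-HIT | VC [5]
  [8] addr=0x1c blk=3 s=1: MISS | VC [5, 7]
  [9] addr=0x2f blk=5 s=1: VC-HIT | VC [3, 7]
  [10] addr=0x18 blk=3 s=1: VC-HIT | VC [5, 7]

OUTCOME = VC-HIT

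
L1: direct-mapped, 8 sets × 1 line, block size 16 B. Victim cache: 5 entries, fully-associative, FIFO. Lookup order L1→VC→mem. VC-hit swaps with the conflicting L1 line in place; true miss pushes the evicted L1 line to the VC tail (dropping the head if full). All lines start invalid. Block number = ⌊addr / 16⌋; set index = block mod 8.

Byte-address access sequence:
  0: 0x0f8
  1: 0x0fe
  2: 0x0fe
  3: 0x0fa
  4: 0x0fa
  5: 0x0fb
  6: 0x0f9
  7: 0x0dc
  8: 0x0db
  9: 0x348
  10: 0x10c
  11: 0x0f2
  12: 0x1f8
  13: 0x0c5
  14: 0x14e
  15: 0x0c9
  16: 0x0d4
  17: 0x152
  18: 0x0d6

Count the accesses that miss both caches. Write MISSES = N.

MISSES = 8

0: 0xf8 (blk 15, set 7) → MISS  vc=[]
1: 0xfe (blk 15, set 7) → L1-HIT  vc=[]
2: 0xfe (blk 15, set 7) → L1-HIT  vc=[]
3: 0xfa (blk 15, set 7) → L1-HIT  vc=[]
4: 0xfa (blk 15, set 7) → L1-HIT  vc=[]
5: 0xfb (blk 15, set 7) → L1-HIT  vc=[]
6: 0xf9 (blk 15, set 7) → L1-HIT  vc=[]
7: 0xdc (blk 13, set 5) → MISS  vc=[]
8: 0xdb (blk 13, set 5) → L1-HIT  vc=[]
9: 0x348 (blk 52, set 4) → MISS  vc=[]
10: 0x10c (blk 16, set 0) → MISS  vc=[]
11: 0xf2 (blk 15, set 7) → L1-HIT  vc=[]
12: 0x1f8 (blk 31, set 7) → MISS  vc=[15]
13: 0xc5 (blk 12, set 4) → MISS  vc=[15, 52]
14: 0x14e (blk 20, set 4) → MISS  vc=[15, 52, 12]
15: 0xc9 (blk 12, set 4) → VC-HIT  vc=[15, 52, 20]
16: 0xd4 (blk 13, set 5) → L1-HIT  vc=[15, 52, 20]
17: 0x152 (blk 21, set 5) → MISS  vc=[15, 52, 20, 13]
18: 0xd6 (blk 13, set 5) → VC-HIT  vc=[15, 52, 20, 21]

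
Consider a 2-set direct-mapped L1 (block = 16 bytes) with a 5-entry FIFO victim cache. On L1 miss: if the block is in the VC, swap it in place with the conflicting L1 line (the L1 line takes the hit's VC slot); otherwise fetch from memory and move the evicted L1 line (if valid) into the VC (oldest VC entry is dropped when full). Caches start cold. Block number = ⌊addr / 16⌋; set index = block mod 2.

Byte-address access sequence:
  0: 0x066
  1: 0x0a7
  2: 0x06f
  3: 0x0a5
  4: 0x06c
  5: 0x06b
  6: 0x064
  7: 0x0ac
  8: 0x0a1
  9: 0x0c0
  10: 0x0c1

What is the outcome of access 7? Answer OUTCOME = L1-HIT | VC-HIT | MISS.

0: 0x66 (blk 6, set 0) → MISS  vc=[]
1: 0xa7 (blk 10, set 0) → MISS  vc=[6]
2: 0x6f (blk 6, set 0) → VC-HIT  vc=[10]
3: 0xa5 (blk 10, set 0) → VC-HIT  vc=[6]
4: 0x6c (blk 6, set 0) → VC-HIT  vc=[10]
5: 0x6b (blk 6, set 0) → L1-HIT  vc=[10]
6: 0x64 (blk 6, set 0) → L1-HIT  vc=[10]
7: 0xac (blk 10, set 0) → VC-HIT  vc=[6]
8: 0xa1 (blk 10, set 0) → L1-HIT  vc=[6]
9: 0xc0 (blk 12, set 0) → MISS  vc=[6, 10]
10: 0xc1 (blk 12, set 0) → L1-HIT  vc=[6, 10]

OUTCOME = VC-HIT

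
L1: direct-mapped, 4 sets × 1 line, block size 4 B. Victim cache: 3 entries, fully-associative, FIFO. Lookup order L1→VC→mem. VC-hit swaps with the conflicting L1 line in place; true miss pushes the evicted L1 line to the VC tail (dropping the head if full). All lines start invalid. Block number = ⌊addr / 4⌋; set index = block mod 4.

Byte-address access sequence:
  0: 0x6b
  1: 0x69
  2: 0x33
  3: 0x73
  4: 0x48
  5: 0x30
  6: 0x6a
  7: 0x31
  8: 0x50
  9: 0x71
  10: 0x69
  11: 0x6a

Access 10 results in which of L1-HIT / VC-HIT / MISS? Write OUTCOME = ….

#0 0x6b→b26/s2 MISS; vc=[]
#1 0x69→b26/s2 L1-HIT; vc=[]
#2 0x33→b12/s0 MISS; vc=[]
#3 0x73→b28/s0 MISS; vc=[12]
#4 0x48→b18/s2 MISS; vc=[12,26]
#5 0x30→b12/s0 VC-HIT; vc=[28,26]
#6 0x6a→b26/s2 VC-HIT; vc=[28,18]
#7 0x31→b12/s0 L1-HIT; vc=[28,18]
#8 0x50→b20/s0 MISS; vc=[28,18,12]
#9 0x71→b28/s0 VC-HIT; vc=[20,18,12]
#10 0x69→b26/s2 L1-HIT; vc=[20,18,12]
#11 0x6a→b26/s2 L1-HIT; vc=[20,18,12]

OUTCOME = L1-HIT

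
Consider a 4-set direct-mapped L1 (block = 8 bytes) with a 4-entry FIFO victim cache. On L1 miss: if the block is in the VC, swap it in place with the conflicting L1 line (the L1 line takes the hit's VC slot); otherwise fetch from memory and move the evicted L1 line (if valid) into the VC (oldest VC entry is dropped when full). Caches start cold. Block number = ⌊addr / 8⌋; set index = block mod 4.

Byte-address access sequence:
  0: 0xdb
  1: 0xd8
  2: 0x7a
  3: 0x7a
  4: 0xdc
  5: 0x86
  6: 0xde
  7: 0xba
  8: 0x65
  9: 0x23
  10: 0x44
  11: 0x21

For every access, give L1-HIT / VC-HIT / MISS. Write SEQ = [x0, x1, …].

SEQ = [MISS, L1-HIT, MISS, L1-HIT, VC-HIT, MISS, L1-HIT, MISS, MISS, MISS, MISS, VC-HIT]

0: 0xdb (blk 27, set 3) → MISS  vc=[]
1: 0xd8 (blk 27, set 3) → L1-HIT  vc=[]
2: 0x7a (blk 15, set 3) → MISS  vc=[27]
3: 0x7a (blk 15, set 3) → L1-HIT  vc=[27]
4: 0xdc (blk 27, set 3) → VC-HIT  vc=[15]
5: 0x86 (blk 16, set 0) → MISS  vc=[15]
6: 0xde (blk 27, set 3) → L1-HIT  vc=[15]
7: 0xba (blk 23, set 3) → MISS  vc=[15, 27]
8: 0x65 (blk 12, set 0) → MISS  vc=[15, 27, 16]
9: 0x23 (blk 4, set 0) → MISS  vc=[15, 27, 16, 12]
10: 0x44 (blk 8, set 0) → MISS  vc=[27, 16, 12, 4]
11: 0x21 (blk 4, set 0) → VC-HIT  vc=[27, 16, 12, 8]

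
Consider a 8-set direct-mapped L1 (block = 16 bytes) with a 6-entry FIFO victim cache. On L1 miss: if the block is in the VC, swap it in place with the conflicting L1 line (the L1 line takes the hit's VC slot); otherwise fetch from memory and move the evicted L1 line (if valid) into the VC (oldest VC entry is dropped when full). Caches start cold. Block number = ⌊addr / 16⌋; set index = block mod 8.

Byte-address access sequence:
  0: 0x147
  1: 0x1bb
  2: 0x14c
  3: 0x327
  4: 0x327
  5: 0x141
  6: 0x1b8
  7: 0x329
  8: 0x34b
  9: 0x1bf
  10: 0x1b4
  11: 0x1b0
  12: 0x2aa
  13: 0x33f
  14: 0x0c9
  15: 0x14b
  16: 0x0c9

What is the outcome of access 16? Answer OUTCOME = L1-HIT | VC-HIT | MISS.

OUTCOME = VC-HIT

#0 0x147→b20/s4 MISS; vc=[]
#1 0x1bb→b27/s3 MISS; vc=[]
#2 0x14c→b20/s4 L1-HIT; vc=[]
#3 0x327→b50/s2 MISS; vc=[]
#4 0x327→b50/s2 L1-HIT; vc=[]
#5 0x141→b20/s4 L1-HIT; vc=[]
#6 0x1b8→b27/s3 L1-HIT; vc=[]
#7 0x329→b50/s2 L1-HIT; vc=[]
#8 0x34b→b52/s4 MISS; vc=[20]
#9 0x1bf→b27/s3 L1-HIT; vc=[20]
#10 0x1b4→b27/s3 L1-HIT; vc=[20]
#11 0x1b0→b27/s3 L1-HIT; vc=[20]
#12 0x2aa→b42/s2 MISS; vc=[20,50]
#13 0x33f→b51/s3 MISS; vc=[20,50,27]
#14 0xc9→b12/s4 MISS; vc=[20,50,27,52]
#15 0x14b→b20/s4 VC-HIT; vc=[12,50,27,52]
#16 0xc9→b12/s4 VC-HIT; vc=[20,50,27,52]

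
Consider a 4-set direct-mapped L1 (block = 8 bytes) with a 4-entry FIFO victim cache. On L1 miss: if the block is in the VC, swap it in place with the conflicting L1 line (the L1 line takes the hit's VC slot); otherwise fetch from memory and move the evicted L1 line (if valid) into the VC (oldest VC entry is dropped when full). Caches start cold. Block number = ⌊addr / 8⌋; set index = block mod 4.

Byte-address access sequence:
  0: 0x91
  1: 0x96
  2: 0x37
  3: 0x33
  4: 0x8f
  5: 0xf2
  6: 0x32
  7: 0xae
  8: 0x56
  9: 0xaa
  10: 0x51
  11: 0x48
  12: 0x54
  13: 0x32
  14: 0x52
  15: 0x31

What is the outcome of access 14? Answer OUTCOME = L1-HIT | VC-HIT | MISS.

0: 0x91 (blk 18, set 2) → MISS  vc=[]
1: 0x96 (blk 18, set 2) → L1-HIT  vc=[]
2: 0x37 (blk 6, set 2) → MISS  vc=[18]
3: 0x33 (blk 6, set 2) → L1-HIT  vc=[18]
4: 0x8f (blk 17, set 1) → MISS  vc=[18]
5: 0xf2 (blk 30, set 2) → MISS  vc=[18, 6]
6: 0x32 (blk 6, set 2) → VC-HIT  vc=[18, 30]
7: 0xae (blk 21, set 1) → MISS  vc=[18, 30, 17]
8: 0x56 (blk 10, set 2) → MISS  vc=[18, 30, 17, 6]
9: 0xaa (blk 21, set 1) → L1-HIT  vc=[18, 30, 17, 6]
10: 0x51 (blk 10, set 2) → L1-HIT  vc=[18, 30, 17, 6]
11: 0x48 (blk 9, set 1) → MISS  vc=[30, 17, 6, 21]
12: 0x54 (blk 10, set 2) → L1-HIT  vc=[30, 17, 6, 21]
13: 0x32 (blk 6, set 2) → VC-HIT  vc=[30, 17, 10, 21]
14: 0x52 (blk 10, set 2) → VC-HIT  vc=[30, 17, 6, 21]
15: 0x31 (blk 6, set 2) → VC-HIT  vc=[30, 17, 10, 21]

OUTCOME = VC-HIT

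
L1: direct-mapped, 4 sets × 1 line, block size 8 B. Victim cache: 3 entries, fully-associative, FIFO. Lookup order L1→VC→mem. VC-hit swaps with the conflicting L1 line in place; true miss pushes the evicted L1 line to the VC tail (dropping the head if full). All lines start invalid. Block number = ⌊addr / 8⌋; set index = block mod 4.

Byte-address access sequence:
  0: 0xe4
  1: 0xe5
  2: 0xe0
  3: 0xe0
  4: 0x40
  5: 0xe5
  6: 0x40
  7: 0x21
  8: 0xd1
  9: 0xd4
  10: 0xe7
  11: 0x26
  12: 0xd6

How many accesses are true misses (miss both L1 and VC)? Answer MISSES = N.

MISSES = 4

  [0] addr=0xe4 blk=28 s=0: MISS | VC []
  [1] addr=0xe5 blk=28 s=0: L1-HIT | VC []
  [2] addr=0xe0 blk=28 s=0: L1-HIT | VC []
  [3] addr=0xe0 blk=28 s=0: L1-HIT | VC []
  [4] addr=0x40 blk=8 s=0: MISS | VC [28]
  [5] addr=0xe5 blk=28 s=0: VC-HIT | VC [8]
  [6] addr=0x40 blk=8 s=0: VC-HIT | VC [28]
  [7] addr=0x21 blk=4 s=0: MISS | VC [28, 8]
  [8] addr=0xd1 blk=26 s=2: MISS | VC [28, 8]
  [9] addr=0xd4 blk=26 s=2: L1-HIT | VC [28, 8]
  [10] addr=0xe7 blk=28 s=0: VC-HIT | VC [4, 8]
  [11] addr=0x26 blk=4 s=0: VC-HIT | VC [28, 8]
  [12] addr=0xd6 blk=26 s=2: L1-HIT | VC [28, 8]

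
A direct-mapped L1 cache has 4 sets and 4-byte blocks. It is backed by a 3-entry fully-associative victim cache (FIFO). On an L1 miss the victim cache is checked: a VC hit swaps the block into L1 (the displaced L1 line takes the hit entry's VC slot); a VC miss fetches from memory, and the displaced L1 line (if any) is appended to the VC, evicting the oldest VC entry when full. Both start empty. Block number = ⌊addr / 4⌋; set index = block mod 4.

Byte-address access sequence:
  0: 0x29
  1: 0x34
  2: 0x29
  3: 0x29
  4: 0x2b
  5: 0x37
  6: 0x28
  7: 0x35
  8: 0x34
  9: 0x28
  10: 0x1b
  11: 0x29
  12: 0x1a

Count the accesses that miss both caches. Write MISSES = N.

  [0] addr=0x29 blk=10 s=2: MISS | VC []
  [1] addr=0x34 blk=13 s=1: MISS | VC []
  [2] addr=0x29 blk=10 s=2: L1-HIT | VC []
  [3] addr=0x29 blk=10 s=2: L1-HIT | VC []
  [4] addr=0x2b blk=10 s=2: L1-HIT | VC []
  [5] addr=0x37 blk=13 s=1: L1-HIT | VC []
  [6] addr=0x28 blk=10 s=2: L1-HIT | VC []
  [7] addr=0x35 blk=13 s=1: L1-HIT | VC []
  [8] addr=0x34 blk=13 s=1: L1-HIT | VC []
  [9] addr=0x28 blk=10 s=2: L1-HIT | VC []
  [10] addr=0x1b blk=6 s=2: MISS | VC [10]
  [11] addr=0x29 blk=10 s=2: VC-HIT | VC [6]
  [12] addr=0x1a blk=6 s=2: VC-HIT | VC [10]

MISSES = 3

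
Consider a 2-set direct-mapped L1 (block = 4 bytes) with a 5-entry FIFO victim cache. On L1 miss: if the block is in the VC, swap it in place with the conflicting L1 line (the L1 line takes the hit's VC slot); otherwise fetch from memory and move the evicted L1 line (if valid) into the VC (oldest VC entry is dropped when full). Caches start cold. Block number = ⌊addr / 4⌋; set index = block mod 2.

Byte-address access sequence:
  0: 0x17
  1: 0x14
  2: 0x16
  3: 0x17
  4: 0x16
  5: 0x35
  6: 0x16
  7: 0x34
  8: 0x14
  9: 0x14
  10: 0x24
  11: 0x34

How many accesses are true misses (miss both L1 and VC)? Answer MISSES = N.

0: 0x17 (blk 5, set 1) → MISS  vc=[]
1: 0x14 (blk 5, set 1) → L1-HIT  vc=[]
2: 0x16 (blk 5, set 1) → L1-HIT  vc=[]
3: 0x17 (blk 5, set 1) → L1-HIT  vc=[]
4: 0x16 (blk 5, set 1) → L1-HIT  vc=[]
5: 0x35 (blk 13, set 1) → MISS  vc=[5]
6: 0x16 (blk 5, set 1) → VC-HIT  vc=[13]
7: 0x34 (blk 13, set 1) → VC-HIT  vc=[5]
8: 0x14 (blk 5, set 1) → VC-HIT  vc=[13]
9: 0x14 (blk 5, set 1) → L1-HIT  vc=[13]
10: 0x24 (blk 9, set 1) → MISS  vc=[13, 5]
11: 0x34 (blk 13, set 1) → VC-HIT  vc=[9, 5]

MISSES = 3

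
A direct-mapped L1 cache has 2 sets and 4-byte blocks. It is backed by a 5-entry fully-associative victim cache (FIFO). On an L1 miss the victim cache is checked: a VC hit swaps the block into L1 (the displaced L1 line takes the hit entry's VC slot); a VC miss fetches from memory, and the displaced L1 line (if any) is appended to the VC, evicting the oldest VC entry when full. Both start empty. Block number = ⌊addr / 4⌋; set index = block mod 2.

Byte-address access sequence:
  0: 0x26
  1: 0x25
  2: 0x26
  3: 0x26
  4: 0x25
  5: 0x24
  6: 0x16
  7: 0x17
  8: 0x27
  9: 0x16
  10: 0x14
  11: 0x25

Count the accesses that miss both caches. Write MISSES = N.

MISSES = 2

  [0] addr=0x26 blk=9 s=1: MISS | VC []
  [1] addr=0x25 blk=9 s=1: L1-HIT | VC []
  [2] addr=0x26 blk=9 s=1: L1-HIT | VC []
  [3] addr=0x26 blk=9 s=1: L1-HIT | VC []
  [4] addr=0x25 blk=9 s=1: L1-HIT | VC []
  [5] addr=0x24 blk=9 s=1: L1-HIT | VC []
  [6] addr=0x16 blk=5 s=1: MISS | VC [9]
  [7] addr=0x17 blk=5 s=1: L1-HIT | VC [9]
  [8] addr=0x27 blk=9 s=1: VC-HIT | VC [5]
  [9] addr=0x16 blk=5 s=1: VC-HIT | VC [9]
  [10] addr=0x14 blk=5 s=1: L1-HIT | VC [9]
  [11] addr=0x25 blk=9 s=1: VC-HIT | VC [5]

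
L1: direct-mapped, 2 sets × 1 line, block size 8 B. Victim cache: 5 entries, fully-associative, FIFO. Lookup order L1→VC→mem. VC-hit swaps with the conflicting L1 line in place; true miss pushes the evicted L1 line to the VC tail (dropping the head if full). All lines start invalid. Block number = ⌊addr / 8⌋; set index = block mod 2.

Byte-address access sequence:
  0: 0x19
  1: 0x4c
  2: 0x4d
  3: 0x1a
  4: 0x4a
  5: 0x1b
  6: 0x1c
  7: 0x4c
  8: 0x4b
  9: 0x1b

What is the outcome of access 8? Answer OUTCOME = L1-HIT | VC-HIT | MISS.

OUTCOME = L1-HIT

0: 0x19 (blk 3, set 1) → MISS  vc=[]
1: 0x4c (blk 9, set 1) → MISS  vc=[3]
2: 0x4d (blk 9, set 1) → L1-HIT  vc=[3]
3: 0x1a (blk 3, set 1) → VC-HIT  vc=[9]
4: 0x4a (blk 9, set 1) → VC-HIT  vc=[3]
5: 0x1b (blk 3, set 1) → VC-HIT  vc=[9]
6: 0x1c (blk 3, set 1) → L1-HIT  vc=[9]
7: 0x4c (blk 9, set 1) → VC-HIT  vc=[3]
8: 0x4b (blk 9, set 1) → L1-HIT  vc=[3]
9: 0x1b (blk 3, set 1) → VC-HIT  vc=[9]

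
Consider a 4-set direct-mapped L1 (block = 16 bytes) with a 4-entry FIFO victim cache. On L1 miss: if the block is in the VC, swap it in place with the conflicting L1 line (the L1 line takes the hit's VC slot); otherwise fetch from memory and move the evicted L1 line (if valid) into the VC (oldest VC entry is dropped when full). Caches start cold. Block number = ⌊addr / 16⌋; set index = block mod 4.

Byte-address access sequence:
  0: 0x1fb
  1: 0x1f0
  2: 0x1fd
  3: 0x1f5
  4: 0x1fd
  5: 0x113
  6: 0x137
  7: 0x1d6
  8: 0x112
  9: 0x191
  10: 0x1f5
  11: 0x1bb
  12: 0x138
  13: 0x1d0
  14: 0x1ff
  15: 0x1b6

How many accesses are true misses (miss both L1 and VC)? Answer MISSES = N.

MISSES = 6

  [0] addr=0x1fb blk=31 s=3: MISS | VC []
  [1] addr=0x1f0 blk=31 s=3: L1-HIT | VC []
  [2] addr=0x1fd blk=31 s=3: L1-HIT | VC []
  [3] addr=0x1f5 blk=31 s=3: L1-HIT | VC []
  [4] addr=0x1fd blk=31 s=3: L1-HIT | VC []
  [5] addr=0x113 blk=17 s=1: MISS | VC []
  [6] addr=0x137 blk=19 s=3: MISS | VC [31]
  [7] addr=0x1d6 blk=29 s=1: MISS | VC [31, 17]
  [8] addr=0x112 blk=17 s=1: VC-HIT | VC [31, 29]
  [9] addr=0x191 blk=25 s=1: MISS | VC [31, 29, 17]
  [10] addr=0x1f5 blk=31 s=3: VC-HIT | VC [19, 29, 17]
  [11] addr=0x1bb blk=27 s=3: MISS | VC [19, 29, 17, 31]
  [12] addr=0x138 blk=19 s=3: VC-HIT | VC [27, 29, 17, 31]
  [13] addr=0x1d0 blk=29 s=1: VC-HIT | VC [27, 25, 17, 31]
  [14] addr=0x1ff blk=31 s=3: VC-HIT | VC [27, 25, 17, 19]
  [15] addr=0x1b6 blk=27 s=3: VC-HIT | VC [31, 25, 17, 19]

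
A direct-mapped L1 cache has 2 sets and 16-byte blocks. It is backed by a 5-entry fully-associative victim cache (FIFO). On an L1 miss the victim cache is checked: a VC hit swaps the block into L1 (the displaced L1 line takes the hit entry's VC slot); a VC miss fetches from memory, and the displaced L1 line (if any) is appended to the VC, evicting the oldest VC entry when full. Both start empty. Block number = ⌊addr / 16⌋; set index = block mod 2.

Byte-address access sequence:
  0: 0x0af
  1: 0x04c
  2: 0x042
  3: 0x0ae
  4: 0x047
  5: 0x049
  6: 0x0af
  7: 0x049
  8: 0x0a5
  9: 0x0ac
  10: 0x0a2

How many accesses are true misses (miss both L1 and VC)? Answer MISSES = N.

MISSES = 2

  [0] addr=0xaf blk=10 s=0: MISS | VC []
  [1] addr=0x4c blk=4 s=0: MISS | VC [10]
  [2] addr=0x42 blk=4 s=0: L1-HIT | VC [10]
  [3] addr=0xae blk=10 s=0: VC-HIT | VC [4]
  [4] addr=0x47 blk=4 s=0: VC-HIT | VC [10]
  [5] addr=0x49 blk=4 s=0: L1-HIT | VC [10]
  [6] addr=0xaf blk=10 s=0: VC-HIT | VC [4]
  [7] addr=0x49 blk=4 s=0: VC-HIT | VC [10]
  [8] addr=0xa5 blk=10 s=0: VC-HIT | VC [4]
  [9] addr=0xac blk=10 s=0: L1-HIT | VC [4]
  [10] addr=0xa2 blk=10 s=0: L1-HIT | VC [4]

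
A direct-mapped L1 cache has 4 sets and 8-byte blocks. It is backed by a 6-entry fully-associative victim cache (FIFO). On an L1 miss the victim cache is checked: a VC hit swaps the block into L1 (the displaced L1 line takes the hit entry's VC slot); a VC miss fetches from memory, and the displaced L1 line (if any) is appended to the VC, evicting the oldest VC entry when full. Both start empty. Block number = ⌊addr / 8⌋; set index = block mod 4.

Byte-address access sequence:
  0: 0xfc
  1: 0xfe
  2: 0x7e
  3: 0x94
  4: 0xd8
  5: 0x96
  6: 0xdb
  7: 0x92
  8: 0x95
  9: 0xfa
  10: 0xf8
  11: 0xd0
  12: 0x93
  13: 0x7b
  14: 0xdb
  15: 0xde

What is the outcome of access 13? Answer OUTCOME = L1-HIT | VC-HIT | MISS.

OUTCOME = VC-HIT

0: 0xfc (blk 31, set 3) → MISS  vc=[]
1: 0xfe (blk 31, set 3) → L1-HIT  vc=[]
2: 0x7e (blk 15, set 3) → MISS  vc=[31]
3: 0x94 (blk 18, set 2) → MISS  vc=[31]
4: 0xd8 (blk 27, set 3) → MISS  vc=[31, 15]
5: 0x96 (blk 18, set 2) → L1-HIT  vc=[31, 15]
6: 0xdb (blk 27, set 3) → L1-HIT  vc=[31, 15]
7: 0x92 (blk 18, set 2) → L1-HIT  vc=[31, 15]
8: 0x95 (blk 18, set 2) → L1-HIT  vc=[31, 15]
9: 0xfa (blk 31, set 3) → VC-HIT  vc=[27, 15]
10: 0xf8 (blk 31, set 3) → L1-HIT  vc=[27, 15]
11: 0xd0 (blk 26, set 2) → MISS  vc=[27, 15, 18]
12: 0x93 (blk 18, set 2) → VC-HIT  vc=[27, 15, 26]
13: 0x7b (blk 15, set 3) → VC-HIT  vc=[27, 31, 26]
14: 0xdb (blk 27, set 3) → VC-HIT  vc=[15, 31, 26]
15: 0xde (blk 27, set 3) → L1-HIT  vc=[15, 31, 26]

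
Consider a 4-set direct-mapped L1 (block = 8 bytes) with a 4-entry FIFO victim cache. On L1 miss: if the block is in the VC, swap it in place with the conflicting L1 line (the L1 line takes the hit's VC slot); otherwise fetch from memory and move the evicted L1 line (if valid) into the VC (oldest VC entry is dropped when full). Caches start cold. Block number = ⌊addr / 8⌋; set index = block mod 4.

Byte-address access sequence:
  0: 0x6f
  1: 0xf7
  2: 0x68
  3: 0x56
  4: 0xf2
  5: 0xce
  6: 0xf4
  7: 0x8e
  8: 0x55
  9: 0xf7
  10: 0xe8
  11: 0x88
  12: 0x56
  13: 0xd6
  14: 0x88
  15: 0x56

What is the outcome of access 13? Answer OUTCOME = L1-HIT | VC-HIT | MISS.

OUTCOME = MISS

#0 0x6f→b13/s1 MISS; vc=[]
#1 0xf7→b30/s2 MISS; vc=[]
#2 0x68→b13/s1 L1-HIT; vc=[]
#3 0x56→b10/s2 MISS; vc=[30]
#4 0xf2→b30/s2 VC-HIT; vc=[10]
#5 0xce→b25/s1 MISS; vc=[10,13]
#6 0xf4→b30/s2 L1-HIT; vc=[10,13]
#7 0x8e→b17/s1 MISS; vc=[10,13,25]
#8 0x55→b10/s2 VC-HIT; vc=[30,13,25]
#9 0xf7→b30/s2 VC-HIT; vc=[10,13,25]
#10 0xe8→b29/s1 MISS; vc=[10,13,25,17]
#11 0x88→b17/s1 VC-HIT; vc=[10,13,25,29]
#12 0x56→b10/s2 VC-HIT; vc=[30,13,25,29]
#13 0xd6→b26/s2 MISS; vc=[13,25,29,10]
#14 0x88→b17/s1 L1-HIT; vc=[13,25,29,10]
#15 0x56→b10/s2 VC-HIT; vc=[13,25,29,26]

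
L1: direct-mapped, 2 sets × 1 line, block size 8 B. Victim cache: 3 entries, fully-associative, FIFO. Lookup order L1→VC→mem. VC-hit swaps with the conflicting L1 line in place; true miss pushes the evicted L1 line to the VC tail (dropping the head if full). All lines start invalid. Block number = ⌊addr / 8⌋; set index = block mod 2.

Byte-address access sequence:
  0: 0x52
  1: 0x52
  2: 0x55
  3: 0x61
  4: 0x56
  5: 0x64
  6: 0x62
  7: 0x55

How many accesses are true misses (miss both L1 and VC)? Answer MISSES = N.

#0 0x52→b10/s0 MISS; vc=[]
#1 0x52→b10/s0 L1-HIT; vc=[]
#2 0x55→b10/s0 L1-HIT; vc=[]
#3 0x61→b12/s0 MISS; vc=[10]
#4 0x56→b10/s0 VC-HIT; vc=[12]
#5 0x64→b12/s0 VC-HIT; vc=[10]
#6 0x62→b12/s0 L1-HIT; vc=[10]
#7 0x55→b10/s0 VC-HIT; vc=[12]

MISSES = 2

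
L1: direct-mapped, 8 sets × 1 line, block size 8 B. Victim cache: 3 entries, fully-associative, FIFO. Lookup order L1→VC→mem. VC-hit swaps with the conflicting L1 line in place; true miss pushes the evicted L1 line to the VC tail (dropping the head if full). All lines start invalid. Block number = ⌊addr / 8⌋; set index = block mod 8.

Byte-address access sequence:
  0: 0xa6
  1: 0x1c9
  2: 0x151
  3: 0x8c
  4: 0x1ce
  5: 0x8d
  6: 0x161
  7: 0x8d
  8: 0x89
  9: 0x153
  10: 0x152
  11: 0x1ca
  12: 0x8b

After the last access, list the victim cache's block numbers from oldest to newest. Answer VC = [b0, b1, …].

VC = [57, 20]

#0 0xa6→b20/s4 MISS; vc=[]
#1 0x1c9→b57/s1 MISS; vc=[]
#2 0x151→b42/s2 MISS; vc=[]
#3 0x8c→b17/s1 MISS; vc=[57]
#4 0x1ce→b57/s1 VC-HIT; vc=[17]
#5 0x8d→b17/s1 VC-HIT; vc=[57]
#6 0x161→b44/s4 MISS; vc=[57,20]
#7 0x8d→b17/s1 L1-HIT; vc=[57,20]
#8 0x89→b17/s1 L1-HIT; vc=[57,20]
#9 0x153→b42/s2 L1-HIT; vc=[57,20]
#10 0x152→b42/s2 L1-HIT; vc=[57,20]
#11 0x1ca→b57/s1 VC-HIT; vc=[17,20]
#12 0x8b→b17/s1 VC-HIT; vc=[57,20]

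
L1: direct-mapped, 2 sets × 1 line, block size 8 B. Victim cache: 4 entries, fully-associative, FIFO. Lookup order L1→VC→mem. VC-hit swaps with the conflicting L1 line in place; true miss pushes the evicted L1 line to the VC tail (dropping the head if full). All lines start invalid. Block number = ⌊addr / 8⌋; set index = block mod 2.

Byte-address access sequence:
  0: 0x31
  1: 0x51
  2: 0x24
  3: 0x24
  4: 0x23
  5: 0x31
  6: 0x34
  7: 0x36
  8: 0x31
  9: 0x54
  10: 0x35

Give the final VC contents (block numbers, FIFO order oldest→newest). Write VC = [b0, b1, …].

#0 0x31→b6/s0 MISS; vc=[]
#1 0x51→b10/s0 MISS; vc=[6]
#2 0x24→b4/s0 MISS; vc=[6,10]
#3 0x24→b4/s0 L1-HIT; vc=[6,10]
#4 0x23→b4/s0 L1-HIT; vc=[6,10]
#5 0x31→b6/s0 VC-HIT; vc=[4,10]
#6 0x34→b6/s0 L1-HIT; vc=[4,10]
#7 0x36→b6/s0 L1-HIT; vc=[4,10]
#8 0x31→b6/s0 L1-HIT; vc=[4,10]
#9 0x54→b10/s0 VC-HIT; vc=[4,6]
#10 0x35→b6/s0 VC-HIT; vc=[4,10]

VC = [4, 10]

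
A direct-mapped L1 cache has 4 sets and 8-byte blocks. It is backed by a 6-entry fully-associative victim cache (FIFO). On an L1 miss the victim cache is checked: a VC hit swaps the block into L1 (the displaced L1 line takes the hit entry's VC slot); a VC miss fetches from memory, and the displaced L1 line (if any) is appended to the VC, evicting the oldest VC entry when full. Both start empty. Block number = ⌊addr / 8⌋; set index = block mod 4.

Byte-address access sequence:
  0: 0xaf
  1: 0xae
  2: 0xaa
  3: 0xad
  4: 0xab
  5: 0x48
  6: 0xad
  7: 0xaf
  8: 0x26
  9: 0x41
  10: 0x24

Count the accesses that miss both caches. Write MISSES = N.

MISSES = 4

  [0] addr=0xaf blk=21 s=1: MISS | VC []
  [1] addr=0xae blk=21 s=1: L1-HIT | VC []
  [2] addr=0xaa blk=21 s=1: L1-HIT | VC []
  [3] addr=0xad blk=21 s=1: L1-HIT | VC []
  [4] addr=0xab blk=21 s=1: L1-HIT | VC []
  [5] addr=0x48 blk=9 s=1: MISS | VC [21]
  [6] addr=0xad blk=21 s=1: VC-HIT | VC [9]
  [7] addr=0xaf blk=21 s=1: L1-HIT | VC [9]
  [8] addr=0x26 blk=4 s=0: MISS | VC [9]
  [9] addr=0x41 blk=8 s=0: MISS | VC [9, 4]
  [10] addr=0x24 blk=4 s=0: VC-HIT | VC [9, 8]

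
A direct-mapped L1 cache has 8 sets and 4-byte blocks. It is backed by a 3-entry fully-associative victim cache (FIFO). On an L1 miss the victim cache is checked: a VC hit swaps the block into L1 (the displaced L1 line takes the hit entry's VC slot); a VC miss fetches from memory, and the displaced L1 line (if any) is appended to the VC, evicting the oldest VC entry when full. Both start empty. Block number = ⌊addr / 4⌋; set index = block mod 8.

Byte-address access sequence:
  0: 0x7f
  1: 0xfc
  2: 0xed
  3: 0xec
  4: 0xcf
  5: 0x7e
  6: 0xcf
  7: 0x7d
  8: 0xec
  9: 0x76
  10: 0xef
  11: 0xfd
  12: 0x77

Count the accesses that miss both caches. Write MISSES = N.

MISSES = 5

#0 0x7f→b31/s7 MISS; vc=[]
#1 0xfc→b63/s7 MISS; vc=[31]
#2 0xed→b59/s3 MISS; vc=[31]
#3 0xec→b59/s3 L1-HIT; vc=[31]
#4 0xcf→b51/s3 MISS; vc=[31,59]
#5 0x7e→b31/s7 VC-HIT; vc=[63,59]
#6 0xcf→b51/s3 L1-HIT; vc=[63,59]
#7 0x7d→b31/s7 L1-HIT; vc=[63,59]
#8 0xec→b59/s3 VC-HIT; vc=[63,51]
#9 0x76→b29/s5 MISS; vc=[63,51]
#10 0xef→b59/s3 L1-HIT; vc=[63,51]
#11 0xfd→b63/s7 VC-HIT; vc=[31,51]
#12 0x77→b29/s5 L1-HIT; vc=[31,51]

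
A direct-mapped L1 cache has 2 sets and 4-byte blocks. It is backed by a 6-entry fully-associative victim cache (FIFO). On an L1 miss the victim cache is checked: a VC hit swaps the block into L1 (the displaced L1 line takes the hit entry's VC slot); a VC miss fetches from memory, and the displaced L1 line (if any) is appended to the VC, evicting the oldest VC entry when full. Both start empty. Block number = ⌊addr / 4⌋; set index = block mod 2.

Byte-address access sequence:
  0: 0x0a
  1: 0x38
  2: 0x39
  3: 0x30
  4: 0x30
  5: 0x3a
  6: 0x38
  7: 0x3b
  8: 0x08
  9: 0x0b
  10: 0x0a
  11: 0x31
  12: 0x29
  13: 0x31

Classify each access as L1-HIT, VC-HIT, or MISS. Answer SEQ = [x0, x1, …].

SEQ = [MISS, MISS, L1-HIT, MISS, L1-HIT, VC-HIT, L1-HIT, L1-HIT, VC-HIT, L1-HIT, L1-HIT, VC-HIT, MISS, VC-HIT]

  [0] addr=0xa blk=2 s=0: MISS | VC []
  [1] addr=0x38 blk=14 s=0: MISS | VC [2]
  [2] addr=0x39 blk=14 s=0: L1-HIT | VC [2]
  [3] addr=0x30 blk=12 s=0: MISS | VC [2, 14]
  [4] addr=0x30 blk=12 s=0: L1-HIT | VC [2, 14]
  [5] addr=0x3a blk=14 s=0: VC-HIT | VC [2, 12]
  [6] addr=0x38 blk=14 s=0: L1-HIT | VC [2, 12]
  [7] addr=0x3b blk=14 s=0: L1-HIT | VC [2, 12]
  [8] addr=0x8 blk=2 s=0: VC-HIT | VC [14, 12]
  [9] addr=0xb blk=2 s=0: L1-HIT | VC [14, 12]
  [10] addr=0xa blk=2 s=0: L1-HIT | VC [14, 12]
  [11] addr=0x31 blk=12 s=0: VC-HIT | VC [14, 2]
  [12] addr=0x29 blk=10 s=0: MISS | VC [14, 2, 12]
  [13] addr=0x31 blk=12 s=0: VC-HIT | VC [14, 2, 10]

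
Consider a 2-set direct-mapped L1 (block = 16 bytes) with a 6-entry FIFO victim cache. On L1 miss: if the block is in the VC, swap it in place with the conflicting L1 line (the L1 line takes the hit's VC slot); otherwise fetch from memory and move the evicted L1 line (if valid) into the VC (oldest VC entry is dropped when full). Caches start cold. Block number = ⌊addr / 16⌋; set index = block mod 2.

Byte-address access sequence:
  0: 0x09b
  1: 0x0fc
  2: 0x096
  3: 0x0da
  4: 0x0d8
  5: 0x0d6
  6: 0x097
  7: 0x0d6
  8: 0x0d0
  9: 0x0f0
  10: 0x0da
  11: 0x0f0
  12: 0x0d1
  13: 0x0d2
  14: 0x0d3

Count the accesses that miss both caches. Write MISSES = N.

MISSES = 3

#0 0x9b→b9/s1 MISS; vc=[]
#1 0xfc→b15/s1 MISS; vc=[9]
#2 0x96→b9/s1 VC-HIT; vc=[15]
#3 0xda→b13/s1 MISS; vc=[15,9]
#4 0xd8→b13/s1 L1-HIT; vc=[15,9]
#5 0xd6→b13/s1 L1-HIT; vc=[15,9]
#6 0x97→b9/s1 VC-HIT; vc=[15,13]
#7 0xd6→b13/s1 VC-HIT; vc=[15,9]
#8 0xd0→b13/s1 L1-HIT; vc=[15,9]
#9 0xf0→b15/s1 VC-HIT; vc=[13,9]
#10 0xda→b13/s1 VC-HIT; vc=[15,9]
#11 0xf0→b15/s1 VC-HIT; vc=[13,9]
#12 0xd1→b13/s1 VC-HIT; vc=[15,9]
#13 0xd2→b13/s1 L1-HIT; vc=[15,9]
#14 0xd3→b13/s1 L1-HIT; vc=[15,9]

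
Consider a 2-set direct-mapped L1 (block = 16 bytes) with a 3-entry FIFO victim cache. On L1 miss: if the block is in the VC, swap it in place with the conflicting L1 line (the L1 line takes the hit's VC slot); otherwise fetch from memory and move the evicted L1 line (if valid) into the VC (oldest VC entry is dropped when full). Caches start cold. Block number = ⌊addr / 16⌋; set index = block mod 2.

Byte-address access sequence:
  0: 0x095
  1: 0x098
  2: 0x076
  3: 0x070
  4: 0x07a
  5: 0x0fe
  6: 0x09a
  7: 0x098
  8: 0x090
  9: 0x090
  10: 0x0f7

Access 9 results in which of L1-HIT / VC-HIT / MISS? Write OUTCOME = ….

OUTCOME = L1-HIT

#0 0x95→b9/s1 MISS; vc=[]
#1 0x98→b9/s1 L1-HIT; vc=[]
#2 0x76→b7/s1 MISS; vc=[9]
#3 0x70→b7/s1 L1-HIT; vc=[9]
#4 0x7a→b7/s1 L1-HIT; vc=[9]
#5 0xfe→b15/s1 MISS; vc=[9,7]
#6 0x9a→b9/s1 VC-HIT; vc=[15,7]
#7 0x98→b9/s1 L1-HIT; vc=[15,7]
#8 0x90→b9/s1 L1-HIT; vc=[15,7]
#9 0x90→b9/s1 L1-HIT; vc=[15,7]
#10 0xf7→b15/s1 VC-HIT; vc=[9,7]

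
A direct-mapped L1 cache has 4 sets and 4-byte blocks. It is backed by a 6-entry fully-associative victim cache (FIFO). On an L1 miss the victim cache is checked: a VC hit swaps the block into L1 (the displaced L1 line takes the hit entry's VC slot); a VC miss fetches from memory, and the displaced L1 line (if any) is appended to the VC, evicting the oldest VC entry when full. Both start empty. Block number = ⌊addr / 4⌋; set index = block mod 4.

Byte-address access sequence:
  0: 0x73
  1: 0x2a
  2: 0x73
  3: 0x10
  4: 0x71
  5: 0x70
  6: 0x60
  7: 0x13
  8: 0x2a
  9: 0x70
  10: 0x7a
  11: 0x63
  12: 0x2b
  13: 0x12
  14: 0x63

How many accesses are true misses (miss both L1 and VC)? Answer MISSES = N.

MISSES = 5

  [0] addr=0x73 blk=28 s=0: MISS | VC []
  [1] addr=0x2a blk=10 s=2: MISS | VC []
  [2] addr=0x73 blk=28 s=0: L1-HIT | VC []
  [3] addr=0x10 blk=4 s=0: MISS | VC [28]
  [4] addr=0x71 blk=28 s=0: VC-HIT | VC [4]
  [5] addr=0x70 blk=28 s=0: L1-HIT | VC [4]
  [6] addr=0x60 blk=24 s=0: MISS | VC [4, 28]
  [7] addr=0x13 blk=4 s=0: VC-HIT | VC [24, 28]
  [8] addr=0x2a blk=10 s=2: L1-HIT | VC [24, 28]
  [9] addr=0x70 blk=28 s=0: VC-HIT | VC [24, 4]
  [10] addr=0x7a blk=30 s=2: MISS | VC [24, 4, 10]
  [11] addr=0x63 blk=24 s=0: VC-HIT | VC [28, 4, 10]
  [12] addr=0x2b blk=10 s=2: VC-HIT | VC [28, 4, 30]
  [13] addr=0x12 blk=4 s=0: VC-HIT | VC [28, 24, 30]
  [14] addr=0x63 blk=24 s=0: VC-HIT | VC [28, 4, 30]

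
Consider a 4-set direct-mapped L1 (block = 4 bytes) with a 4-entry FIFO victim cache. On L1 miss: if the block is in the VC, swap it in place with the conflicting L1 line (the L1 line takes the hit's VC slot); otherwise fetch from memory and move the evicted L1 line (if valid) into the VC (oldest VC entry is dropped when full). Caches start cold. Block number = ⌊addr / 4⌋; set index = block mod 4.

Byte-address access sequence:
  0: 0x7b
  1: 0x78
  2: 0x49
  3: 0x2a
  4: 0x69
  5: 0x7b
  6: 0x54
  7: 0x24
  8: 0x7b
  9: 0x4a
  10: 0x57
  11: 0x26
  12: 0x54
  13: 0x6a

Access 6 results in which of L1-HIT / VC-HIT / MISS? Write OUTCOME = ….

#0 0x7b→b30/s2 MISS; vc=[]
#1 0x78→b30/s2 L1-HIT; vc=[]
#2 0x49→b18/s2 MISS; vc=[30]
#3 0x2a→b10/s2 MISS; vc=[30,18]
#4 0x69→b26/s2 MISS; vc=[30,18,10]
#5 0x7b→b30/s2 VC-HIT; vc=[26,18,10]
#6 0x54→b21/s1 MISS; vc=[26,18,10]
#7 0x24→b9/s1 MISS; vc=[26,18,10,21]
#8 0x7b→b30/s2 L1-HIT; vc=[26,18,10,21]
#9 0x4a→b18/s2 VC-HIT; vc=[26,30,10,21]
#10 0x57→b21/s1 VC-HIT; vc=[26,30,10,9]
#11 0x26→b9/s1 VC-HIT; vc=[26,30,10,21]
#12 0x54→b21/s1 VC-HIT; vc=[26,30,10,9]
#13 0x6a→b26/s2 VC-HIT; vc=[18,30,10,9]

OUTCOME = MISS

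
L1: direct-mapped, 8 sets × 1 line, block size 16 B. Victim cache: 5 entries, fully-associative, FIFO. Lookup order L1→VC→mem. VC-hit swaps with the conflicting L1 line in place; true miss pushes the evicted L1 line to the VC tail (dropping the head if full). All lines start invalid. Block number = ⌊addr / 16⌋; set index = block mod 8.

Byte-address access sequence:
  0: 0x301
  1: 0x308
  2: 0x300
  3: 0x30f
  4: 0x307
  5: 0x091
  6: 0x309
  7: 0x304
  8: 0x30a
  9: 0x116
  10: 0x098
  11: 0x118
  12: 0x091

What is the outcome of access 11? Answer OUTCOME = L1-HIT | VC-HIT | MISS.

OUTCOME = VC-HIT

  [0] addr=0x301 blk=48 s=0: MISS | VC []
  [1] addr=0x308 blk=48 s=0: L1-HIT | VC []
  [2] addr=0x300 blk=48 s=0: L1-HIT | VC []
  [3] addr=0x30f blk=48 s=0: L1-HIT | VC []
  [4] addr=0x307 blk=48 s=0: L1-HIT | VC []
  [5] addr=0x91 blk=9 s=1: MISS | VC []
  [6] addr=0x309 blk=48 s=0: L1-HIT | VC []
  [7] addr=0x304 blk=48 s=0: L1-HIT | VC []
  [8] addr=0x30a blk=48 s=0: L1-HIT | VC []
  [9] addr=0x116 blk=17 s=1: MISS | VC [9]
  [10] addr=0x98 blk=9 s=1: VC-HIT | VC [17]
  [11] addr=0x118 blk=17 s=1: VC-HIT | VC [9]
  [12] addr=0x91 blk=9 s=1: VC-HIT | VC [17]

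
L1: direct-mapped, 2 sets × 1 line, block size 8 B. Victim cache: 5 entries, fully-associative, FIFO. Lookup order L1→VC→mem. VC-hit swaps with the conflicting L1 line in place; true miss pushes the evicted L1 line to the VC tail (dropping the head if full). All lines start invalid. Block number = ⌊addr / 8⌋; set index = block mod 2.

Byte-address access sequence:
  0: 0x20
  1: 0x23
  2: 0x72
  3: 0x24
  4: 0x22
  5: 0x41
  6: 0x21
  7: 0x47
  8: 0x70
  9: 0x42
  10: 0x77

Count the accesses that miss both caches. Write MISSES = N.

#0 0x20→b4/s0 MISS; vc=[]
#1 0x23→b4/s0 L1-HIT; vc=[]
#2 0x72→b14/s0 MISS; vc=[4]
#3 0x24→b4/s0 VC-HIT; vc=[14]
#4 0x22→b4/s0 L1-HIT; vc=[14]
#5 0x41→b8/s0 MISS; vc=[14,4]
#6 0x21→b4/s0 VC-HIT; vc=[14,8]
#7 0x47→b8/s0 VC-HIT; vc=[14,4]
#8 0x70→b14/s0 VC-HIT; vc=[8,4]
#9 0x42→b8/s0 VC-HIT; vc=[14,4]
#10 0x77→b14/s0 VC-HIT; vc=[8,4]

MISSES = 3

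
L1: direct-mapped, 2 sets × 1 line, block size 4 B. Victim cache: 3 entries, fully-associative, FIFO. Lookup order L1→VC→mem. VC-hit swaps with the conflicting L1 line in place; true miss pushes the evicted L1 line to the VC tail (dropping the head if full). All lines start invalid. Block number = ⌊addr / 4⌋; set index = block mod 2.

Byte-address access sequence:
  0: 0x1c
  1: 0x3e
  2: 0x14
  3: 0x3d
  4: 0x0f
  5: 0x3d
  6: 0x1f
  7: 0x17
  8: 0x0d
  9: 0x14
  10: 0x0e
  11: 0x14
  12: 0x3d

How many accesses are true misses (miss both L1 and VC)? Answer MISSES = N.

  [0] addr=0x1c blk=7 s=1: MISS | VC []
  [1] addr=0x3e blk=15 s=1: MISS | VC [7]
  [2] addr=0x14 blk=5 s=1: MISS | VC [7, 15]
  [3] addr=0x3d blk=15 s=1: VC-HIT | VC [7, 5]
  [4] addr=0xf blk=3 s=1: MISS | VC [7, 5, 15]
  [5] addr=0x3d blk=15 s=1: VC-HIT | VC [7, 5, 3]
  [6] addr=0x1f blk=7 s=1: VC-HIT | VC [15, 5, 3]
  [7] addr=0x17 blk=5 s=1: VC-HIT | VC [15, 7, 3]
  [8] addr=0xd blk=3 s=1: VC-HIT | VC [15, 7, 5]
  [9] addr=0x14 blk=5 s=1: VC-HIT | VC [15, 7, 3]
  [10] addr=0xe blk=3 s=1: VC-HIT | VC [15, 7, 5]
  [11] addr=0x14 blk=5 s=1: VC-HIT | VC [15, 7, 3]
  [12] addr=0x3d blk=15 s=1: VC-HIT | VC [5, 7, 3]

MISSES = 4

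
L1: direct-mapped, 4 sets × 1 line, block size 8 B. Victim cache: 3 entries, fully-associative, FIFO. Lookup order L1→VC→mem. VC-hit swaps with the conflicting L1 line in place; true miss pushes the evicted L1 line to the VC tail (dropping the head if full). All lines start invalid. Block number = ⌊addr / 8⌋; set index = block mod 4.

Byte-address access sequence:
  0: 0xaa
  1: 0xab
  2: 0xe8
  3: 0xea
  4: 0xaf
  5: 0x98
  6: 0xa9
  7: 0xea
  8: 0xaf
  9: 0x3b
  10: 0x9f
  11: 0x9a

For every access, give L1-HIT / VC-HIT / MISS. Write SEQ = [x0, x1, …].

0: 0xaa (blk 21, set 1) → MISS  vc=[]
1: 0xab (blk 21, set 1) → L1-HIT  vc=[]
2: 0xe8 (blk 29, set 1) → MISS  vc=[21]
3: 0xea (blk 29, set 1) → L1-HIT  vc=[21]
4: 0xaf (blk 21, set 1) → VC-HIT  vc=[29]
5: 0x98 (blk 19, set 3) → MISS  vc=[29]
6: 0xa9 (blk 21, set 1) → L1-HIT  vc=[29]
7: 0xea (blk 29, set 1) → VC-HIT  vc=[21]
8: 0xaf (blk 21, set 1) → VC-HIT  vc=[29]
9: 0x3b (blk 7, set 3) → MISS  vc=[29, 19]
10: 0x9f (blk 19, set 3) → VC-HIT  vc=[29, 7]
11: 0x9a (blk 19, set 3) → L1-HIT  vc=[29, 7]

SEQ = [MISS, L1-HIT, MISS, L1-HIT, VC-HIT, MISS, L1-HIT, VC-HIT, VC-HIT, MISS, VC-HIT, L1-HIT]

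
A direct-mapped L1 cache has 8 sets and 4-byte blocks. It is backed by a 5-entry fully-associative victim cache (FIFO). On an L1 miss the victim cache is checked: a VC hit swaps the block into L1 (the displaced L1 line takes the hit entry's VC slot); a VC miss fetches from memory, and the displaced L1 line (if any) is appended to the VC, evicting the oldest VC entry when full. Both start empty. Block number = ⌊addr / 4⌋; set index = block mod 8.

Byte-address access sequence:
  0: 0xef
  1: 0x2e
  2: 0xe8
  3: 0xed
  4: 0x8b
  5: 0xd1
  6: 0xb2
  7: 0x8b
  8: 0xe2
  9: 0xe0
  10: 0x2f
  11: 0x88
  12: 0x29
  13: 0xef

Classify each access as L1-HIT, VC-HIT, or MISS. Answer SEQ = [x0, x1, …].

SEQ = [MISS, MISS, MISS, VC-HIT, MISS, MISS, MISS, L1-HIT, MISS, L1-HIT, VC-HIT, L1-HIT, MISS, VC-HIT]

  [0] addr=0xef blk=59 s=3: MISS | VC []
  [1] addr=0x2e blk=11 s=3: MISS | VC [59]
  [2] addr=0xe8 blk=58 s=2: MISS | VC [59]
  [3] addr=0xed blk=59 s=3: VC-HIT | VC [11]
  [4] addr=0x8b blk=34 s=2: MISS | VC [11, 58]
  [5] addr=0xd1 blk=52 s=4: MISS | VC [11, 58]
  [6] addr=0xb2 blk=44 s=4: MISS | VC [11, 58, 52]
  [7] addr=0x8b blk=34 s=2: L1-HIT | VC [11, 58, 52]
  [8] addr=0xe2 blk=56 s=0: MISS | VC [11, 58, 52]
  [9] addr=0xe0 blk=56 s=0: L1-HIT | VC [11, 58, 52]
  [10] addr=0x2f blk=11 s=3: VC-HIT | VC [59, 58, 52]
  [11] addr=0x88 blk=34 s=2: L1-HIT | VC [59, 58, 52]
  [12] addr=0x29 blk=10 s=2: MISS | VC [59, 58, 52, 34]
  [13] addr=0xef blk=59 s=3: VC-HIT | VC [11, 58, 52, 34]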